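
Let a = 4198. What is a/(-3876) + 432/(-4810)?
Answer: -5466703/4660890 ≈ -1.1729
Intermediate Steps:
a/(-3876) + 432/(-4810) = 4198/(-3876) + 432/(-4810) = 4198*(-1/3876) + 432*(-1/4810) = -2099/1938 - 216/2405 = -5466703/4660890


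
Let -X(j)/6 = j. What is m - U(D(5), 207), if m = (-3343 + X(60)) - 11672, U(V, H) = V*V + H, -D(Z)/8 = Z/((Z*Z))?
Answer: -389614/25 ≈ -15585.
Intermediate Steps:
X(j) = -6*j
D(Z) = -8/Z (D(Z) = -8*Z/(Z*Z) = -8*Z/(Z²) = -8*Z/Z² = -8/Z)
U(V, H) = H + V² (U(V, H) = V² + H = H + V²)
m = -15375 (m = (-3343 - 6*60) - 11672 = (-3343 - 360) - 11672 = -3703 - 11672 = -15375)
m - U(D(5), 207) = -15375 - (207 + (-8/5)²) = -15375 - (207 + 64/25) = -15375 - 1*5239/25 = -15375 - 5239/25 = -389614/25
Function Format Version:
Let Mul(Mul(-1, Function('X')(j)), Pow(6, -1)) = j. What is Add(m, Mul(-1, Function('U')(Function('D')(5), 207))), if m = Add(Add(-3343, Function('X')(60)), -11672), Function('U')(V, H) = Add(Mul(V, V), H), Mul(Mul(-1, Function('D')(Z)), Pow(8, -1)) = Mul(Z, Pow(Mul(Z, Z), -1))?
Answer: Rational(-389614, 25) ≈ -15585.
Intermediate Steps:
Function('X')(j) = Mul(-6, j)
Function('D')(Z) = Mul(-8, Pow(Z, -1)) (Function('D')(Z) = Mul(-8, Mul(Z, Pow(Mul(Z, Z), -1))) = Mul(-8, Mul(Z, Pow(Pow(Z, 2), -1))) = Mul(-8, Mul(Z, Pow(Z, -2))) = Mul(-8, Pow(Z, -1)))
Function('U')(V, H) = Add(H, Pow(V, 2)) (Function('U')(V, H) = Add(Pow(V, 2), H) = Add(H, Pow(V, 2)))
m = -15375 (m = Add(Add(-3343, Mul(-6, 60)), -11672) = Add(Add(-3343, -360), -11672) = Add(-3703, -11672) = -15375)
Add(m, Mul(-1, Function('U')(Function('D')(5), 207))) = Add(-15375, Mul(-1, Add(207, Pow(Mul(-8, Pow(5, -1)), 2)))) = Add(-15375, Mul(-1, Add(207, Pow(Mul(-8, Rational(1, 5)), 2)))) = Add(-15375, Mul(-1, Add(207, Pow(Rational(-8, 5), 2)))) = Add(-15375, Mul(-1, Add(207, Rational(64, 25)))) = Add(-15375, Mul(-1, Rational(5239, 25))) = Add(-15375, Rational(-5239, 25)) = Rational(-389614, 25)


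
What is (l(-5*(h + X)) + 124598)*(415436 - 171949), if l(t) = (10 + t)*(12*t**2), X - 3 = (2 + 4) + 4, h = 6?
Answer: -2211081585274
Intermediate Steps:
X = 13 (X = 3 + ((2 + 4) + 4) = 3 + (6 + 4) = 3 + 10 = 13)
l(t) = 12*t**2*(10 + t)
(l(-5*(h + X)) + 124598)*(415436 - 171949) = (12*(-5*(6 + 13))**2*(10 - 5*(6 + 13)) + 124598)*(415436 - 171949) = (12*(-5*19)**2*(10 - 5*19) + 124598)*243487 = (12*(-95)**2*(10 - 95) + 124598)*243487 = (12*9025*(-85) + 124598)*243487 = (-9205500 + 124598)*243487 = -9080902*243487 = -2211081585274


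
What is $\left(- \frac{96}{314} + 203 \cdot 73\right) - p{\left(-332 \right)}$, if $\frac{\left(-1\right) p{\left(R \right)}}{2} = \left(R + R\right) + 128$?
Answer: $\frac{2158231}{157} \approx 13747.0$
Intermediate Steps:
$p{\left(R \right)} = -256 - 4 R$ ($p{\left(R \right)} = - 2 \left(\left(R + R\right) + 128\right) = - 2 \left(2 R + 128\right) = - 2 \left(128 + 2 R\right) = -256 - 4 R$)
$\left(- \frac{96}{314} + 203 \cdot 73\right) - p{\left(-332 \right)} = \left(- \frac{96}{314} + 203 \cdot 73\right) - \left(-256 - -1328\right) = \left(\left(-96\right) \frac{1}{314} + 14819\right) - \left(-256 + 1328\right) = \left(- \frac{48}{157} + 14819\right) - 1072 = \frac{2326535}{157} - 1072 = \frac{2158231}{157}$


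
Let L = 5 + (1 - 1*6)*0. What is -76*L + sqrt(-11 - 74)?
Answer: -380 + I*sqrt(85) ≈ -380.0 + 9.2195*I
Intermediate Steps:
L = 5 (L = 5 + (1 - 6)*0 = 5 - 5*0 = 5 + 0 = 5)
-76*L + sqrt(-11 - 74) = -76*5 + sqrt(-11 - 74) = -380 + sqrt(-85) = -380 + I*sqrt(85)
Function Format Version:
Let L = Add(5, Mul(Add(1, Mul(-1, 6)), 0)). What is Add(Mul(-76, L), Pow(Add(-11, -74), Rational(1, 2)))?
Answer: Add(-380, Mul(I, Pow(85, Rational(1, 2)))) ≈ Add(-380.00, Mul(9.2195, I))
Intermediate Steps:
L = 5 (L = Add(5, Mul(Add(1, -6), 0)) = Add(5, Mul(-5, 0)) = Add(5, 0) = 5)
Add(Mul(-76, L), Pow(Add(-11, -74), Rational(1, 2))) = Add(Mul(-76, 5), Pow(Add(-11, -74), Rational(1, 2))) = Add(-380, Pow(-85, Rational(1, 2))) = Add(-380, Mul(I, Pow(85, Rational(1, 2))))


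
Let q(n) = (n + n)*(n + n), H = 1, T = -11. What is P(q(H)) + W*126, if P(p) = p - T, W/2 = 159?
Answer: 40083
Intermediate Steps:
W = 318 (W = 2*159 = 318)
q(n) = 4*n**2 (q(n) = (2*n)*(2*n) = 4*n**2)
P(p) = 11 + p (P(p) = p - 1*(-11) = p + 11 = 11 + p)
P(q(H)) + W*126 = (11 + 4*1**2) + 318*126 = (11 + 4*1) + 40068 = (11 + 4) + 40068 = 15 + 40068 = 40083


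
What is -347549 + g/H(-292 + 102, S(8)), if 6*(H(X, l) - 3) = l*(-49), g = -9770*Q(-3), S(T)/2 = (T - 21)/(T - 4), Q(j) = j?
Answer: -233548757/673 ≈ -3.4703e+5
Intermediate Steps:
S(T) = 2*(-21 + T)/(-4 + T) (S(T) = 2*((T - 21)/(T - 4)) = 2*((-21 + T)/(-4 + T)) = 2*(-21 + T)/(-4 + T))
g = 29310 (g = -9770*(-3) = 29310)
H(X, l) = 3 - 49*l/6 (H(X, l) = 3 + (l*(-49))/6 = 3 + (-49*l)/6 = 3 - 49*l/6)
-347549 + g/H(-292 + 102, S(8)) = -347549 + 29310/(3 - 49*(-21 + 8)/(3*(-4 + 8))) = -347549 + 29310/(3 - 49*(-13)/(3*4)) = -347549 + 29310/(3 - 49/6*(-13/2)) = -347549 + 29310/(3 + 637/12) = -347549 + 29310/(673/12) = -347549 + 29310*(12/673) = -347549 + 351720/673 = -233548757/673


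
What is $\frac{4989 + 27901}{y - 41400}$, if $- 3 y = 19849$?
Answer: $- \frac{4290}{6263} \approx -0.68498$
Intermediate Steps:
$y = - \frac{19849}{3}$ ($y = \left(- \frac{1}{3}\right) 19849 = - \frac{19849}{3} \approx -6616.3$)
$\frac{4989 + 27901}{y - 41400} = \frac{4989 + 27901}{- \frac{19849}{3} - 41400} = \frac{32890}{- \frac{144049}{3}} = 32890 \left(- \frac{3}{144049}\right) = - \frac{4290}{6263}$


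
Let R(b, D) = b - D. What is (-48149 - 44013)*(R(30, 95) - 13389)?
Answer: 1239947548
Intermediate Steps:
(-48149 - 44013)*(R(30, 95) - 13389) = (-48149 - 44013)*((30 - 1*95) - 13389) = -92162*((30 - 95) - 13389) = -92162*(-65 - 13389) = -92162*(-13454) = 1239947548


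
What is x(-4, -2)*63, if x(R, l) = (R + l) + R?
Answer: -630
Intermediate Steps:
x(R, l) = l + 2*R
x(-4, -2)*63 = (-2 + 2*(-4))*63 = (-2 - 8)*63 = -10*63 = -630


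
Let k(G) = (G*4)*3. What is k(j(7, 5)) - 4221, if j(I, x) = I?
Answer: -4137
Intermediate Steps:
k(G) = 12*G (k(G) = (4*G)*3 = 12*G)
k(j(7, 5)) - 4221 = 12*7 - 4221 = 84 - 4221 = -4137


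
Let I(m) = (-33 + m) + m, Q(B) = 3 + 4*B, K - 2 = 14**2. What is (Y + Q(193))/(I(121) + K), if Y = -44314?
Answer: -43539/407 ≈ -106.98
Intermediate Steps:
K = 198 (K = 2 + 14**2 = 2 + 196 = 198)
I(m) = -33 + 2*m
(Y + Q(193))/(I(121) + K) = (-44314 + (3 + 4*193))/((-33 + 2*121) + 198) = (-44314 + (3 + 772))/((-33 + 242) + 198) = (-44314 + 775)/(209 + 198) = -43539/407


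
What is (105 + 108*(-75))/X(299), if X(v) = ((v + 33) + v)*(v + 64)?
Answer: -2665/76351 ≈ -0.034905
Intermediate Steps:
X(v) = (33 + 2*v)*(64 + v) (X(v) = ((33 + v) + v)*(64 + v) = (33 + 2*v)*(64 + v))
(105 + 108*(-75))/X(299) = (105 + 108*(-75))/(2112 + 2*299² + 161*299) = (105 - 8100)/(2112 + 2*89401 + 48139) = -7995/(2112 + 178802 + 48139) = -7995/229053 = -7995*1/229053 = -2665/76351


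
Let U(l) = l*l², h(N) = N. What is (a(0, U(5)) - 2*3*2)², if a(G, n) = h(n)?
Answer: 12769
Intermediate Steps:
U(l) = l³
a(G, n) = n
(a(0, U(5)) - 2*3*2)² = (5³ - 2*3*2)² = (125 - 6*2)² = (125 - 12)² = 113² = 12769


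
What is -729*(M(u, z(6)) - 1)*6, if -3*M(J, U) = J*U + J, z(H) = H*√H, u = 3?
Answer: 8748 + 26244*√6 ≈ 73032.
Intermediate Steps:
z(H) = H^(3/2)
M(J, U) = -J/3 - J*U/3 (M(J, U) = -(J*U + J)/3 = -(J + J*U)/3 = -J/3 - J*U/3)
-729*(M(u, z(6)) - 1)*6 = -729*(-⅓*3*(1 + 6^(3/2)) - 1)*6 = -729*(-⅓*3*(1 + 6*√6) - 1)*6 = -729*((-1 - 6*√6) - 1)*6 = -729*(-2 - 6*√6)*6 = -729*(-12 - 36*√6) = -243*(-36 - 108*√6) = 8748 + 26244*√6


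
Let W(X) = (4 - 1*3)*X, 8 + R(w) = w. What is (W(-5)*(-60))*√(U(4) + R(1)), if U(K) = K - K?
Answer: 300*I*√7 ≈ 793.73*I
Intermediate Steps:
R(w) = -8 + w
U(K) = 0
W(X) = X (W(X) = (4 - 3)*X = 1*X = X)
(W(-5)*(-60))*√(U(4) + R(1)) = (-5*(-60))*√(0 + (-8 + 1)) = 300*√(0 - 7) = 300*√(-7) = 300*(I*√7) = 300*I*√7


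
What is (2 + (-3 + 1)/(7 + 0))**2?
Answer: 144/49 ≈ 2.9388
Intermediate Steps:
(2 + (-3 + 1)/(7 + 0))**2 = (2 - 2/7)**2 = (12/7)**2 = 144/49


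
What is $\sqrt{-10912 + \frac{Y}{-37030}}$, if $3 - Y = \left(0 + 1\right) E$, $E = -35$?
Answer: $\frac{3 i \sqrt{785694385}}{805} \approx 104.46 i$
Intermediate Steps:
$Y = 38$ ($Y = 3 - \left(0 + 1\right) \left(-35\right) = 3 - 1 \left(-35\right) = 3 - -35 = 3 + 35 = 38$)
$\sqrt{-10912 + \frac{Y}{-37030}} = \sqrt{-10912 + \frac{38}{-37030}} = \sqrt{-10912 + 38 \left(- \frac{1}{37030}\right)} = \sqrt{-10912 - \frac{19}{18515}} = \sqrt{- \frac{202035699}{18515}} = \frac{3 i \sqrt{785694385}}{805}$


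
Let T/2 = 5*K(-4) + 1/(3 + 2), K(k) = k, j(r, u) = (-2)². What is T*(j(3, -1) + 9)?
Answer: -2574/5 ≈ -514.80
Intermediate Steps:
j(r, u) = 4
T = -198/5 (T = 2*(5*(-4) + 1/(3 + 2)) = 2*(-20 + 1/5) = 2*(-20 + ⅕) = 2*(-99/5) = -198/5 ≈ -39.600)
T*(j(3, -1) + 9) = -198*(4 + 9)/5 = -198/5*13 = -2574/5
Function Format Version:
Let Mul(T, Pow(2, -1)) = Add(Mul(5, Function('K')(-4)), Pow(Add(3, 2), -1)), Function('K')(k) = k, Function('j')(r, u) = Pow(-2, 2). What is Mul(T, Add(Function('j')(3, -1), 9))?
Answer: Rational(-2574, 5) ≈ -514.80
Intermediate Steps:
Function('j')(r, u) = 4
T = Rational(-198, 5) (T = Mul(2, Add(Mul(5, -4), Pow(Add(3, 2), -1))) = Mul(2, Add(-20, Pow(5, -1))) = Mul(2, Add(-20, Rational(1, 5))) = Mul(2, Rational(-99, 5)) = Rational(-198, 5) ≈ -39.600)
Mul(T, Add(Function('j')(3, -1), 9)) = Mul(Rational(-198, 5), Add(4, 9)) = Mul(Rational(-198, 5), 13) = Rational(-2574, 5)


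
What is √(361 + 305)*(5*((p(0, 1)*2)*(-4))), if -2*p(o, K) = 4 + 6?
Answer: 600*√74 ≈ 5161.4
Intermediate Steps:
p(o, K) = -5 (p(o, K) = -(4 + 6)/2 = -½*10 = -5)
√(361 + 305)*(5*((p(0, 1)*2)*(-4))) = √(361 + 305)*(5*(-5*2*(-4))) = √666*(5*(-10*(-4))) = (3*√74)*(5*40) = (3*√74)*200 = 600*√74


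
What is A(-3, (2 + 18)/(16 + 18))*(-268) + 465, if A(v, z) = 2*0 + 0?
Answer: 465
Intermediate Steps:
A(v, z) = 0 (A(v, z) = 0 + 0 = 0)
A(-3, (2 + 18)/(16 + 18))*(-268) + 465 = 0*(-268) + 465 = 0 + 465 = 465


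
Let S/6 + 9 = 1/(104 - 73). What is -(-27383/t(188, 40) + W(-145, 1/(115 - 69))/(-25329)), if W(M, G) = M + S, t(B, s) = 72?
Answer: 7166886827/18844776 ≈ 380.31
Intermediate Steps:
S = -1668/31 (S = -54 + 6/(104 - 73) = -54 + 6/31 = -1668/31 ≈ -53.806)
W(M, G) = -1668/31 + M (W(M, G) = M - 1668/31 = -1668/31 + M)
-(-27383/t(188, 40) + W(-145, 1/(115 - 69))/(-25329)) = -(-27383/72 + (-1668/31 - 145)/(-25329)) = -(-27383*1/72 - 6163/31*(-1/25329)) = -(-27383/72 + 6163/785199) = -1*(-7166886827/18844776) = 7166886827/18844776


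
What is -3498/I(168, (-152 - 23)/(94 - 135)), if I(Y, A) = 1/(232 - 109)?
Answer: -430254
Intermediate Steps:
I(Y, A) = 1/123
-3498/I(168, (-152 - 23)/(94 - 135)) = -3498/1/123 = -3498*123 = -430254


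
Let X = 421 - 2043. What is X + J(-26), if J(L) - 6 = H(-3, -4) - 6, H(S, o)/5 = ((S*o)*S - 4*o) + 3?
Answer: -1707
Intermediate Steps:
H(S, o) = 15 - 20*o + 5*o*S² (H(S, o) = 5*(((S*o)*S - 4*o) + 3) = 5*((o*S² - 4*o) + 3) = 5*((-4*o + o*S²) + 3) = 5*(3 - 4*o + o*S²) = 15 - 20*o + 5*o*S²)
X = -1622
J(L) = -85 (J(L) = 6 + ((15 - 20*(-4) + 5*(-4)*(-3)²) - 6) = 6 + ((15 + 80 + 5*(-4)*9) - 6) = 6 + ((15 + 80 - 180) - 6) = 6 + (-85 - 6) = 6 - 91 = -85)
X + J(-26) = -1622 - 85 = -1707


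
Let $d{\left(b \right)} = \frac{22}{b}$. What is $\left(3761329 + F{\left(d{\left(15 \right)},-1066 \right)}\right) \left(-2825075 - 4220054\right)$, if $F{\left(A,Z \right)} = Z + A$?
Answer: $- \frac{397373223626743}{15} \approx -2.6492 \cdot 10^{13}$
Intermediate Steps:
$F{\left(A,Z \right)} = A + Z$
$\left(3761329 + F{\left(d{\left(15 \right)},-1066 \right)}\right) \left(-2825075 - 4220054\right) = \left(3761329 - \left(1066 - \frac{22}{15}\right)\right) \left(-2825075 - 4220054\right) = \left(3761329 + \left(22 \cdot \frac{1}{15} - 1066\right)\right) \left(-7045129\right) = \left(3761329 + \left(\frac{22}{15} - 1066\right)\right) \left(-7045129\right) = \left(3761329 - \frac{15968}{15}\right) \left(-7045129\right) = \frac{56403967}{15} \left(-7045129\right) = - \frac{397373223626743}{15}$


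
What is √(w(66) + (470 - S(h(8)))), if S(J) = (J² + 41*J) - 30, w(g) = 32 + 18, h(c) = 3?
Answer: √418 ≈ 20.445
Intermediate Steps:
w(g) = 50
S(J) = -30 + J² + 41*J
√(w(66) + (470 - S(h(8)))) = √(50 + (470 - (-30 + 3² + 41*3))) = √(50 + (470 - (-30 + 9 + 123))) = √(50 + (470 - 1*102)) = √(50 + (470 - 102)) = √(50 + 368) = √418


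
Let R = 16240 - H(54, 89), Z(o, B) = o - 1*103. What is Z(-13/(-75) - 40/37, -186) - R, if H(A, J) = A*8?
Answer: -44155544/2775 ≈ -15912.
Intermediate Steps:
Z(o, B) = -103 + o (Z(o, B) = o - 103 = -103 + o)
H(A, J) = 8*A
R = 15808 (R = 16240 - 8*54 = 16240 - 1*432 = 16240 - 432 = 15808)
Z(-13/(-75) - 40/37, -186) - R = (-103 + (-13/(-75) - 40/37)) - 1*15808 = (-103 + (-13*(-1/75) - 40*1/37)) - 15808 = (-103 + (13/75 - 40/37)) - 15808 = (-103 - 2519/2775) - 15808 = -288344/2775 - 15808 = -44155544/2775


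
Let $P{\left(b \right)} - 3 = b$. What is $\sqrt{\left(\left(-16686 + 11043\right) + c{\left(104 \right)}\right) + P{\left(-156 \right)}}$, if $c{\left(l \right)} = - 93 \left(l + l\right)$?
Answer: $2 i \sqrt{6285} \approx 158.56 i$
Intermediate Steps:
$P{\left(b \right)} = 3 + b$
$c{\left(l \right)} = - 186 l$ ($c{\left(l \right)} = - 93 \cdot 2 l = - 186 l$)
$\sqrt{\left(\left(-16686 + 11043\right) + c{\left(104 \right)}\right) + P{\left(-156 \right)}} = \sqrt{\left(\left(-16686 + 11043\right) - 19344\right) + \left(3 - 156\right)} = \sqrt{\left(-5643 - 19344\right) - 153} = \sqrt{-24987 - 153} = \sqrt{-25140} = 2 i \sqrt{6285}$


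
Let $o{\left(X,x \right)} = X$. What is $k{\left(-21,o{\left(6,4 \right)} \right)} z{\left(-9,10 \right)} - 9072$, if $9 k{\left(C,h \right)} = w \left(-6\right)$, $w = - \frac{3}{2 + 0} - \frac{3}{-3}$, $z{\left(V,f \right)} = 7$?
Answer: $- \frac{27209}{3} \approx -9069.7$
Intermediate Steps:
$w = - \frac{1}{2}$ ($w = - \frac{3}{2} - -1 = \left(-3\right) \frac{1}{2} + 1 = - \frac{3}{2} + 1 = - \frac{1}{2} \approx -0.5$)
$k{\left(C,h \right)} = \frac{1}{3}$ ($k{\left(C,h \right)} = \frac{\left(- \frac{1}{2}\right) \left(-6\right)}{9} = \frac{1}{9} \cdot 3 = \frac{1}{3}$)
$k{\left(-21,o{\left(6,4 \right)} \right)} z{\left(-9,10 \right)} - 9072 = \frac{1}{3} \cdot 7 - 9072 = \frac{7}{3} - 9072 = - \frac{27209}{3}$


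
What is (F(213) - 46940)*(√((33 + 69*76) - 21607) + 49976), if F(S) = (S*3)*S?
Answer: 4456209992 + 89167*I*√16330 ≈ 4.4562e+9 + 1.1395e+7*I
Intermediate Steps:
F(S) = 3*S² (F(S) = (3*S)*S = 3*S²)
(F(213) - 46940)*(√((33 + 69*76) - 21607) + 49976) = (3*213² - 46940)*(√((33 + 69*76) - 21607) + 49976) = (3*45369 - 46940)*(√((33 + 5244) - 21607) + 49976) = (136107 - 46940)*(√(5277 - 21607) + 49976) = 89167*(√(-16330) + 49976) = 89167*(I*√16330 + 49976) = 89167*(49976 + I*√16330) = 4456209992 + 89167*I*√16330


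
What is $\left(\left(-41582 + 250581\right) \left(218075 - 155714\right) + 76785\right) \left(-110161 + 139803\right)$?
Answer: $386337922814208$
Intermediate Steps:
$\left(\left(-41582 + 250581\right) \left(218075 - 155714\right) + 76785\right) \left(-110161 + 139803\right) = \left(208999 \cdot 62361 + 76785\right) 29642 = \left(13033386639 + 76785\right) 29642 = 13033463424 \cdot 29642 = 386337922814208$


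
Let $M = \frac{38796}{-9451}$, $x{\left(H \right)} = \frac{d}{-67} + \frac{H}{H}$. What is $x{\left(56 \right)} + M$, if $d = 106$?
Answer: $- \frac{2967921}{633217} \approx -4.687$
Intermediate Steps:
$x{\left(H \right)} = - \frac{39}{67}$ ($x{\left(H \right)} = \frac{106}{-67} + \frac{H}{H} = 106 \left(- \frac{1}{67}\right) + 1 = - \frac{106}{67} + 1 = - \frac{39}{67}$)
$M = - \frac{38796}{9451}$ ($M = 38796 \left(- \frac{1}{9451}\right) = - \frac{38796}{9451} \approx -4.105$)
$x{\left(56 \right)} + M = - \frac{39}{67} - \frac{38796}{9451} = - \frac{2967921}{633217}$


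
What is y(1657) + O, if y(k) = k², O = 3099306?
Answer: 5844955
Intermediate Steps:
y(1657) + O = 1657² + 3099306 = 2745649 + 3099306 = 5844955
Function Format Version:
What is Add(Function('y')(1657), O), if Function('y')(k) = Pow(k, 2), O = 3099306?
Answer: 5844955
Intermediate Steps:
Add(Function('y')(1657), O) = Add(Pow(1657, 2), 3099306) = Add(2745649, 3099306) = 5844955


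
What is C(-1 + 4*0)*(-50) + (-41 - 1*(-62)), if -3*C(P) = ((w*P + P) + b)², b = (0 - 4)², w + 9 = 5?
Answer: 18113/3 ≈ 6037.7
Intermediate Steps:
w = -4 (w = -9 + 5 = -4)
b = 16 (b = (-4)² = 16)
C(P) = -(16 - 3*P)²/3 (C(P) = -((-4*P + P) + 16)²/3 = -(-3*P + 16)²/3 = -(16 - 3*P)²/3)
C(-1 + 4*0)*(-50) + (-41 - 1*(-62)) = -(-16 + 3*(-1 + 4*0))²/3*(-50) + (-41 - 1*(-62)) = -(-16 + 3*(-1 + 0))²/3*(-50) + (-41 + 62) = -(-16 + 3*(-1))²/3*(-50) + 21 = -(-16 - 3)²/3*(-50) + 21 = -⅓*(-19)²*(-50) + 21 = -⅓*361*(-50) + 21 = -361/3*(-50) + 21 = 18050/3 + 21 = 18113/3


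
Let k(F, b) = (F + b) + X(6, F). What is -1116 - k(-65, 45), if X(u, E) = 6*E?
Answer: -706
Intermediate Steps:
k(F, b) = b + 7*F (k(F, b) = (F + b) + 6*F = b + 7*F)
-1116 - k(-65, 45) = -1116 - (45 + 7*(-65)) = -1116 - (45 - 455) = -1116 - 1*(-410) = -1116 + 410 = -706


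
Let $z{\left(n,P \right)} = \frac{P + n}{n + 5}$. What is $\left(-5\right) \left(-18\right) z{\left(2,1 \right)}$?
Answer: $\frac{270}{7} \approx 38.571$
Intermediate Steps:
$z{\left(n,P \right)} = \frac{P + n}{5 + n}$
$\left(-5\right) \left(-18\right) z{\left(2,1 \right)} = \left(-5\right) \left(-18\right) \frac{1 + 2}{5 + 2} = 90 \cdot \frac{1}{7} \cdot 3 = 90 \cdot \frac{3}{7} = \frac{270}{7}$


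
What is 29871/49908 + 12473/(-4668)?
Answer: -10063847/4853553 ≈ -2.0735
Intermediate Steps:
29871/49908 + 12473/(-4668) = 29871*(1/49908) + 12473*(-1/4668) = 9957/16636 - 12473/4668 = -10063847/4853553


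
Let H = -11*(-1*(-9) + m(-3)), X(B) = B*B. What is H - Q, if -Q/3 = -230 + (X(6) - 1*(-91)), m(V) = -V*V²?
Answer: -705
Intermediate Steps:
m(V) = -V³
X(B) = B²
H = -396 (H = -11*(-1*(-9) - 1*(-3)³) = -11*(9 - 1*(-27)) = -11*(9 + 27) = -11*36 = -396)
Q = 309 (Q = -3*(-230 + (6² - 1*(-91))) = -3*(-230 + (36 + 91)) = -3*(-230 + 127) = -3*(-103) = 309)
H - Q = -396 - 1*309 = -396 - 309 = -705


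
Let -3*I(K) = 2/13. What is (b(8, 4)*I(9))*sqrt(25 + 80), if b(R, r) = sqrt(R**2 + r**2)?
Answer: -40*sqrt(21)/39 ≈ -4.7001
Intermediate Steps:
I(K) = -2/39 (I(K) = -2/(3*13) = -1/3*2/13 = -2/39)
(b(8, 4)*I(9))*sqrt(25 + 80) = (sqrt(8**2 + 4**2)*(-2/39))*sqrt(25 + 80) = (sqrt(64 + 16)*(-2/39))*sqrt(105) = (sqrt(80)*(-2/39))*sqrt(105) = ((4*sqrt(5))*(-2/39))*sqrt(105) = (-8*sqrt(5)/39)*sqrt(105) = -40*sqrt(21)/39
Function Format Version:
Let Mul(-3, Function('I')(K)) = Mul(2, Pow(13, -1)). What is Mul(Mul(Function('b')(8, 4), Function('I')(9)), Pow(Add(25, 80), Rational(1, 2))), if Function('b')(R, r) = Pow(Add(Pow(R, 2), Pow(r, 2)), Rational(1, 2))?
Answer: Mul(Rational(-40, 39), Pow(21, Rational(1, 2))) ≈ -4.7001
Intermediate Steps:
Function('I')(K) = Rational(-2, 39) (Function('I')(K) = Mul(Rational(-1, 3), Mul(2, Pow(13, -1))) = Mul(Rational(-1, 3), Mul(2, Rational(1, 13))) = Mul(Rational(-1, 3), Rational(2, 13)) = Rational(-2, 39))
Mul(Mul(Function('b')(8, 4), Function('I')(9)), Pow(Add(25, 80), Rational(1, 2))) = Mul(Mul(Pow(Add(Pow(8, 2), Pow(4, 2)), Rational(1, 2)), Rational(-2, 39)), Pow(Add(25, 80), Rational(1, 2))) = Mul(Mul(Pow(Add(64, 16), Rational(1, 2)), Rational(-2, 39)), Pow(105, Rational(1, 2))) = Mul(Mul(Pow(80, Rational(1, 2)), Rational(-2, 39)), Pow(105, Rational(1, 2))) = Mul(Mul(Mul(4, Pow(5, Rational(1, 2))), Rational(-2, 39)), Pow(105, Rational(1, 2))) = Mul(Mul(Rational(-8, 39), Pow(5, Rational(1, 2))), Pow(105, Rational(1, 2))) = Mul(Rational(-40, 39), Pow(21, Rational(1, 2)))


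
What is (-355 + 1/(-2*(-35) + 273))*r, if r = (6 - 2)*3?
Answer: -1461168/343 ≈ -4260.0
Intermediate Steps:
r = 12 (r = 4*3 = 12)
(-355 + 1/(-2*(-35) + 273))*r = (-355 + 1/(-2*(-35) + 273))*12 = (-355 + 1/(70 + 273))*12 = (-355 + 1/343)*12 = -121764/343*12 = -1461168/343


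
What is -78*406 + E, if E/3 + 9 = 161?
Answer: -31212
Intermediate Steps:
E = 456 (E = -27 + 3*161 = -27 + 483 = 456)
-78*406 + E = -78*406 + 456 = -31668 + 456 = -31212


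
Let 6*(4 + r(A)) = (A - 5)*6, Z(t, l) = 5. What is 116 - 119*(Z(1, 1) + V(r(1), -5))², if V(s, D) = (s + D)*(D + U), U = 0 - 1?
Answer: -819675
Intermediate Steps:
U = -1
r(A) = -9 + A (r(A) = -4 + ((A - 5)*6)/6 = -4 + ((-5 + A)*6)/6 = -4 + (-30 + 6*A)/6 = -4 + (-5 + A) = -9 + A)
V(s, D) = (-1 + D)*(D + s) (V(s, D) = (s + D)*(D - 1) = (D + s)*(-1 + D) = (-1 + D)*(D + s))
116 - 119*(Z(1, 1) + V(r(1), -5))² = 116 - 119*(5 + ((-5)² - 1*(-5) - (-9 + 1) - 5*(-9 + 1)))² = 116 - 119*(5 + (25 + 5 - 1*(-8) - 5*(-8)))² = 116 - 119*(5 + (25 + 5 + 8 + 40))² = 116 - 119*(5 + 78)² = 116 - 119*83² = 116 - 119*6889 = 116 - 819791 = -819675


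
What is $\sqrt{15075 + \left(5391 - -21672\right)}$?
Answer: $3 \sqrt{4682} \approx 205.28$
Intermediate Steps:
$\sqrt{15075 + \left(5391 - -21672\right)} = \sqrt{15075 + \left(5391 + 21672\right)} = \sqrt{15075 + 27063} = \sqrt{42138} = 3 \sqrt{4682}$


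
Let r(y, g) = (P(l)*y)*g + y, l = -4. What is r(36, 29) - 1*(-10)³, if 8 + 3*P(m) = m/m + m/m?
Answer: -1052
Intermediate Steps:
P(m) = -2 (P(m) = -8/3 + (m/m + m/m)/3 = -8/3 + (1 + 1)/3 = -8/3 + (⅓)*2 = -8/3 + ⅔ = -2)
r(y, g) = y - 2*g*y (r(y, g) = (-2*y)*g + y = -2*g*y + y = y - 2*g*y)
r(36, 29) - 1*(-10)³ = 36*(1 - 2*29) - 1*(-10)³ = 36*(1 - 58) - 1*(-1000) = 36*(-57) + 1000 = -2052 + 1000 = -1052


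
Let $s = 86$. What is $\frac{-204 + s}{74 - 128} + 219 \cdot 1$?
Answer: $\frac{5972}{27} \approx 221.19$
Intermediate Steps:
$\frac{-204 + s}{74 - 128} + 219 \cdot 1 = \frac{-204 + 86}{74 - 128} + 219 \cdot 1 = - \frac{118}{-54} + 219 = \left(-118\right) \left(- \frac{1}{54}\right) + 219 = \frac{59}{27} + 219 = \frac{5972}{27}$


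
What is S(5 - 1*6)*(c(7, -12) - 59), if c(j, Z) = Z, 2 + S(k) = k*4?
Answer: 426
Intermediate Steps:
S(k) = -2 + 4*k (S(k) = -2 + k*4 = -2 + 4*k)
S(5 - 1*6)*(c(7, -12) - 59) = (-2 + 4*(5 - 1*6))*(-12 - 59) = (-2 + 4*(5 - 6))*(-71) = (-2 + 4*(-1))*(-71) = (-2 - 4)*(-71) = -6*(-71) = 426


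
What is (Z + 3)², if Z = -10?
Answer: 49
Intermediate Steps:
(Z + 3)² = (-10 + 3)² = (-7)² = 49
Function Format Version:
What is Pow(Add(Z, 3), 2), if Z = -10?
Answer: 49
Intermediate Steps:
Pow(Add(Z, 3), 2) = Pow(Add(-10, 3), 2) = Pow(-7, 2) = 49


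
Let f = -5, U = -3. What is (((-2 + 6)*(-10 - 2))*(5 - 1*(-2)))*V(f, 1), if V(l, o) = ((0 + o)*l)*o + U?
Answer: 2688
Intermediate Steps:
V(l, o) = -3 + l*o² (V(l, o) = ((0 + o)*l)*o - 3 = (o*l)*o - 3 = (l*o)*o - 3 = l*o² - 3 = -3 + l*o²)
(((-2 + 6)*(-10 - 2))*(5 - 1*(-2)))*V(f, 1) = (((-2 + 6)*(-10 - 2))*(5 - 1*(-2)))*(-3 - 5*1²) = ((4*(-12))*(5 + 2))*(-3 - 5*1) = (-48*7)*(-3 - 5) = -336*(-8) = 2688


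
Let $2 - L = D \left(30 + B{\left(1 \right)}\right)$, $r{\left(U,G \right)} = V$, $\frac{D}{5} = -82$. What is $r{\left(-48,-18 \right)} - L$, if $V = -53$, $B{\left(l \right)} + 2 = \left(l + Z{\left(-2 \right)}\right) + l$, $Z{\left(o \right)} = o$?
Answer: $-11535$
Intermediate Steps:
$D = -410$ ($D = 5 \left(-82\right) = -410$)
$B{\left(l \right)} = -4 + 2 l$ ($B{\left(l \right)} = -2 + \left(\left(l - 2\right) + l\right) = -2 + \left(\left(-2 + l\right) + l\right) = -2 + \left(-2 + 2 l\right) = -4 + 2 l$)
$r{\left(U,G \right)} = -53$
$L = 11482$ ($L = 2 - - 410 \left(30 + \left(-4 + 2 \cdot 1\right)\right) = 2 - - 410 \left(30 + \left(-4 + 2\right)\right) = 2 - - 410 \left(30 - 2\right) = 2 - \left(-410\right) 28 = 2 - -11480 = 2 + 11480 = 11482$)
$r{\left(-48,-18 \right)} - L = -53 - 11482 = -11535$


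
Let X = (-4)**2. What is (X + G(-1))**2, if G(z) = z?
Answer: 225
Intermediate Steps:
X = 16
(X + G(-1))**2 = (16 - 1)**2 = 15**2 = 225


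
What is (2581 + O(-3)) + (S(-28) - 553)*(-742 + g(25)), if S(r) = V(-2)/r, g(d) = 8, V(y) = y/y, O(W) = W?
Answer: 5719087/14 ≈ 4.0851e+5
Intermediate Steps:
V(y) = 1
S(r) = 1/r
(2581 + O(-3)) + (S(-28) - 553)*(-742 + g(25)) = (2581 - 3) + (1/(-28) - 553)*(-742 + 8) = 2578 + (-1/28 - 553)*(-734) = 2578 - 15485/28*(-734) = 2578 + 5682995/14 = 5719087/14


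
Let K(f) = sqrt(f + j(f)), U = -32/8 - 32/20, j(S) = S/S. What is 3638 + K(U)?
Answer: 3638 + I*sqrt(115)/5 ≈ 3638.0 + 2.1448*I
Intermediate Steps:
j(S) = 1
U = -28/5 (U = -32*1/8 - 32*1/20 = -4 - 8/5 = -28/5 ≈ -5.6000)
K(f) = sqrt(1 + f) (K(f) = sqrt(f + 1) = sqrt(1 + f))
3638 + K(U) = 3638 + sqrt(1 - 28/5) = 3638 + sqrt(-23/5) = 3638 + I*sqrt(115)/5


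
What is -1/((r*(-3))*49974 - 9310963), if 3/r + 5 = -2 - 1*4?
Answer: 11/101970827 ≈ 1.0787e-7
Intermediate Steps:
r = -3/11 (r = 3/(-5 + (-2 - 1*4)) = 3/(-5 + (-2 - 4)) = 3/(-5 - 6) = 3/(-11) = 3*(-1/11) = -3/11 ≈ -0.27273)
-1/((r*(-3))*49974 - 9310963) = -1/(-3/11*(-3)*49974 - 9310963) = -1/((9/11)*49974 - 9310963) = -1/(449766/11 - 9310963) = -1/(-101970827/11) = -1*(-11/101970827) = 11/101970827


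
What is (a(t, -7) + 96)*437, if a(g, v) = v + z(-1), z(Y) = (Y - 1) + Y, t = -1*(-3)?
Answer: 37582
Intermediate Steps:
t = 3
z(Y) = -1 + 2*Y (z(Y) = (-1 + Y) + Y = -1 + 2*Y)
a(g, v) = -3 + v (a(g, v) = v + (-1 + 2*(-1)) = v + (-1 - 2) = v - 3 = -3 + v)
(a(t, -7) + 96)*437 = ((-3 - 7) + 96)*437 = (-10 + 96)*437 = 86*437 = 37582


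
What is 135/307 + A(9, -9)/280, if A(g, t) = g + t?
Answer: 135/307 ≈ 0.43974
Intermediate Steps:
135/307 + A(9, -9)/280 = 135/307 + (9 - 9)/280 = 135*(1/307) + 0*(1/280) = 135/307 + 0 = 135/307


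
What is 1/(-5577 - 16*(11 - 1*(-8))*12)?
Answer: -1/9225 ≈ -0.00010840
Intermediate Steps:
1/(-5577 - 16*(11 - 1*(-8))*12) = 1/(-5577 - 16*(11 + 8)*12) = 1/(-5577 - 16*19*12) = 1/(-5577 - 304*12) = 1/(-5577 - 3648) = 1/(-9225) = -1/9225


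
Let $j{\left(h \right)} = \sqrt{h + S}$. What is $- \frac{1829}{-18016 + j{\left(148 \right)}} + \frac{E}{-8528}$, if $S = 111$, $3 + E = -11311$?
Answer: $\frac{1976630604725}{1383992051208} + \frac{1829 \sqrt{259}}{324575997} \approx 1.4283$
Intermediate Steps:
$E = -11314$ ($E = -3 - 11311 = -11314$)
$j{\left(h \right)} = \sqrt{111 + h}$ ($j{\left(h \right)} = \sqrt{h + 111} = \sqrt{111 + h}$)
$- \frac{1829}{-18016 + j{\left(148 \right)}} + \frac{E}{-8528} = - \frac{1829}{-18016 + \sqrt{111 + 148}} - \frac{11314}{-8528} = - \frac{1829}{-18016 + \sqrt{259}} - - \frac{5657}{4264} = - \frac{1829}{-18016 + \sqrt{259}} + \frac{5657}{4264} = \frac{5657}{4264} - \frac{1829}{-18016 + \sqrt{259}}$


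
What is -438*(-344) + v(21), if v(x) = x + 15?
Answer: 150708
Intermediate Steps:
v(x) = 15 + x
-438*(-344) + v(21) = -438*(-344) + (15 + 21) = 150672 + 36 = 150708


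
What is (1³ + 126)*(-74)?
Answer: -9398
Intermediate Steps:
(1³ + 126)*(-74) = (1 + 126)*(-74) = 127*(-74) = -9398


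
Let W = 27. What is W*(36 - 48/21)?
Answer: 6372/7 ≈ 910.29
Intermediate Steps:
W*(36 - 48/21) = 27*(36 - 48/21) = 27*(36 - 48*1/21) = 27*(36 - 16/7) = 27*(236/7) = 6372/7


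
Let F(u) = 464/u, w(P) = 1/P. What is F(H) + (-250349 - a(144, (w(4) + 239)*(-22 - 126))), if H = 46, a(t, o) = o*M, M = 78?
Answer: 57765951/23 ≈ 2.5116e+6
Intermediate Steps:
a(t, o) = 78*o (a(t, o) = o*78 = 78*o)
F(H) + (-250349 - a(144, (w(4) + 239)*(-22 - 126))) = 464/46 + (-250349 - 78*(1/4 + 239)*(-22 - 126)) = 464*(1/46) + (-250349 - 78*(¼ + 239)*(-148)) = 232/23 + (-250349 - 78*(957/4)*(-148)) = 232/23 + (-250349 - 78*(-35409)) = 232/23 + (-250349 - 1*(-2761902)) = 232/23 + (-250349 + 2761902) = 232/23 + 2511553 = 57765951/23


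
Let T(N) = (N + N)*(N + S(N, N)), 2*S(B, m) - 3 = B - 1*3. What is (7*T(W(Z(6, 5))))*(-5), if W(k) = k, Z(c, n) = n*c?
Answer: -94500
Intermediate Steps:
Z(c, n) = c*n
S(B, m) = B/2 (S(B, m) = 3/2 + (B - 1*3)/2 = 3/2 + (B - 3)/2 = 3/2 + (-3 + B)/2 = 3/2 + (-3/2 + B/2) = B/2)
T(N) = 3*N**2 (T(N) = (N + N)*(N + N/2) = (2*N)*(3*N/2) = 3*N**2)
(7*T(W(Z(6, 5))))*(-5) = (7*(3*(6*5)**2))*(-5) = (7*(3*30**2))*(-5) = (7*(3*900))*(-5) = (7*2700)*(-5) = 18900*(-5) = -94500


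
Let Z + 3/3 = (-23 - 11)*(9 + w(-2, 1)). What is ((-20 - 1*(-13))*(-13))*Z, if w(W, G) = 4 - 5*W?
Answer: -71253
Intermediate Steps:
Z = -783 (Z = -1 + (-23 - 11)*(9 + (4 - 5*(-2))) = -1 - 34*(9 + (4 + 10)) = -1 - 34*(9 + 14) = -1 - 34*23 = -1 - 782 = -783)
((-20 - 1*(-13))*(-13))*Z = ((-20 - 1*(-13))*(-13))*(-783) = ((-20 + 13)*(-13))*(-783) = -7*(-13)*(-783) = 91*(-783) = -71253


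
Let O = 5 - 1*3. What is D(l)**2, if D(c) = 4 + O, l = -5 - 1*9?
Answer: 36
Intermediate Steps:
l = -14 (l = -5 - 9 = -14)
O = 2 (O = 5 - 3 = 2)
D(c) = 6 (D(c) = 4 + 2 = 6)
D(l)**2 = 6**2 = 36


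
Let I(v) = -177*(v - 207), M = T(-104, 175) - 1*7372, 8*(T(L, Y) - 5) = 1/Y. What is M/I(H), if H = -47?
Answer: -3437933/20980400 ≈ -0.16386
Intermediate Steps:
T(L, Y) = 5 + 1/(8*Y)
M = -10313799/1400 (M = (5 + (⅛)/175) - 1*7372 = (5 + (⅛)*(1/175)) - 7372 = (5 + 1/1400) - 7372 = 7001/1400 - 7372 = -10313799/1400 ≈ -7367.0)
I(v) = 36639 - 177*v (I(v) = -177*(-207 + v) = 36639 - 177*v)
M/I(H) = -10313799/(1400*(36639 - 177*(-47))) = -10313799/(1400*(36639 + 8319)) = -10313799/1400/44958 = -10313799/1400*1/44958 = -3437933/20980400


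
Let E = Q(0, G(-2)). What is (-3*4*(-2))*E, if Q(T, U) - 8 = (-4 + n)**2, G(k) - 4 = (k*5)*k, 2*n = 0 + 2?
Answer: 408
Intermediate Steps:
n = 1 (n = (0 + 2)/2 = (1/2)*2 = 1)
G(k) = 4 + 5*k**2 (G(k) = 4 + (k*5)*k = 4 + (5*k)*k = 4 + 5*k**2)
Q(T, U) = 17 (Q(T, U) = 8 + (-4 + 1)**2 = 8 + (-3)**2 = 8 + 9 = 17)
E = 17
(-3*4*(-2))*E = (-3*4*(-2))*17 = -12*(-2)*17 = 24*17 = 408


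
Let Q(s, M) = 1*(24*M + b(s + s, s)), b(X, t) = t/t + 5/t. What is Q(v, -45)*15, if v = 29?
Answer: -469290/29 ≈ -16182.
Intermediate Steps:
b(X, t) = 1 + 5/t
Q(s, M) = 24*M + (5 + s)/s (Q(s, M) = 1*(24*M + (5 + s)/s) = 24*M + (5 + s)/s)
Q(v, -45)*15 = (1 + 5/29 + 24*(-45))*15 = (1 + 5*(1/29) - 1080)*15 = (1 + 5/29 - 1080)*15 = -31286/29*15 = -469290/29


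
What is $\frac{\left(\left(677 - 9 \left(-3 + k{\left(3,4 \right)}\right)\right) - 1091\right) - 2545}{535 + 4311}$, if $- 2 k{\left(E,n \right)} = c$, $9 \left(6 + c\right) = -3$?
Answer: $- \frac{5921}{9692} \approx -0.61092$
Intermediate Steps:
$c = - \frac{19}{3}$ ($c = -6 + \frac{1}{9} \left(-3\right) = -6 - \frac{1}{3} = - \frac{19}{3} \approx -6.3333$)
$k{\left(E,n \right)} = \frac{19}{6}$ ($k{\left(E,n \right)} = \left(- \frac{1}{2}\right) \left(- \frac{19}{3}\right) = \frac{19}{6}$)
$\frac{\left(\left(677 - 9 \left(-3 + k{\left(3,4 \right)}\right)\right) - 1091\right) - 2545}{535 + 4311} = \frac{\left(\left(677 - 9 \left(-3 + \frac{19}{6}\right)\right) - 1091\right) - 2545}{535 + 4311} = \frac{\left(\left(677 - \frac{3}{2}\right) - 1091\right) - 2545}{4846} = \left(\left(\left(677 - \frac{3}{2}\right) - 1091\right) - 2545\right) \frac{1}{4846} = \left(\left(\frac{1351}{2} - 1091\right) - 2545\right) \frac{1}{4846} = \left(- \frac{831}{2} - 2545\right) \frac{1}{4846} = \left(- \frac{5921}{2}\right) \frac{1}{4846} = - \frac{5921}{9692}$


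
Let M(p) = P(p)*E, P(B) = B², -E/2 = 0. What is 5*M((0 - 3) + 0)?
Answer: 0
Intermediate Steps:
E = 0 (E = -2*0 = 0)
M(p) = 0 (M(p) = p²*0 = 0)
5*M((0 - 3) + 0) = 5*0 = 0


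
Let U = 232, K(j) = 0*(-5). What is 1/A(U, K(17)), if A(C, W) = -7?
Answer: -⅐ ≈ -0.14286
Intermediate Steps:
K(j) = 0
1/A(U, K(17)) = 1/(-7) = -⅐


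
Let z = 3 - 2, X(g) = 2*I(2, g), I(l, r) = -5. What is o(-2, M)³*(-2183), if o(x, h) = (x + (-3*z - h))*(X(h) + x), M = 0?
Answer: -471528000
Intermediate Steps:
X(g) = -10 (X(g) = 2*(-5) = -10)
z = 1
o(x, h) = (-10 + x)*(-3 + x - h) (o(x, h) = (x + (-3*1 - h))*(-10 + x) = (x + (-3 - h))*(-10 + x) = (-3 + x - h)*(-10 + x) = (-10 + x)*(-3 + x - h))
o(-2, M)³*(-2183) = (30 + (-2)² - 13*(-2) + 10*0 - 1*0*(-2))³*(-2183) = (30 + 4 + 26 + 0 + 0)³*(-2183) = 60³*(-2183) = 216000*(-2183) = -471528000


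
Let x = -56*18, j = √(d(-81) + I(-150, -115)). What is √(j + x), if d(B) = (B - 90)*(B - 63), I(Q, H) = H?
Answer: √(-1008 + √24509) ≈ 29.18*I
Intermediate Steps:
d(B) = (-90 + B)*(-63 + B)
j = √24509 (j = √((5670 + (-81)² - 153*(-81)) - 115) = √((5670 + 6561 + 12393) - 115) = √(24624 - 115) = √24509 ≈ 156.55)
x = -1008
√(j + x) = √(√24509 - 1008) = √(-1008 + √24509)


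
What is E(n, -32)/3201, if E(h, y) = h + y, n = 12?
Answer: -20/3201 ≈ -0.0062480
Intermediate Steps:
E(n, -32)/3201 = (12 - 32)/3201 = -20*1/3201 = -20/3201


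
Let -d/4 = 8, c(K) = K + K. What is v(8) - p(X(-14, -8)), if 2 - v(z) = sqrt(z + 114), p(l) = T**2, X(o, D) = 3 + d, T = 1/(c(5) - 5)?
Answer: 49/25 - sqrt(122) ≈ -9.0854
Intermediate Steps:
c(K) = 2*K
d = -32 (d = -4*8 = -32)
T = 1/5 (T = 1/(2*5 - 5) = 1/(10 - 5) = 1/5 ≈ 0.20000)
X(o, D) = -29 (X(o, D) = 3 - 32 = -29)
p(l) = 1/25 (p(l) = (1/5)**2 = 1/25)
v(z) = 2 - sqrt(114 + z) (v(z) = 2 - sqrt(z + 114) = 2 - sqrt(114 + z))
v(8) - p(X(-14, -8)) = (2 - sqrt(114 + 8)) - 1*1/25 = (2 - sqrt(122)) - 1/25 = 49/25 - sqrt(122)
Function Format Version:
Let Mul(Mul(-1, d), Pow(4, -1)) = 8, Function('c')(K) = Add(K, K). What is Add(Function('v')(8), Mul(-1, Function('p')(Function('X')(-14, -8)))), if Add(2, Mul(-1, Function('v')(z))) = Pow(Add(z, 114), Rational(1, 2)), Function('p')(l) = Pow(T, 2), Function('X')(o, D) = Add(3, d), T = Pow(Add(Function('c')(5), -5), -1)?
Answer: Add(Rational(49, 25), Mul(-1, Pow(122, Rational(1, 2)))) ≈ -9.0854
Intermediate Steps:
Function('c')(K) = Mul(2, K)
d = -32 (d = Mul(-4, 8) = -32)
T = Rational(1, 5) (T = Pow(Add(Mul(2, 5), -5), -1) = Pow(Add(10, -5), -1) = Pow(5, -1) = Rational(1, 5) ≈ 0.20000)
Function('X')(o, D) = -29 (Function('X')(o, D) = Add(3, -32) = -29)
Function('p')(l) = Rational(1, 25) (Function('p')(l) = Pow(Rational(1, 5), 2) = Rational(1, 25))
Function('v')(z) = Add(2, Mul(-1, Pow(Add(114, z), Rational(1, 2)))) (Function('v')(z) = Add(2, Mul(-1, Pow(Add(z, 114), Rational(1, 2)))) = Add(2, Mul(-1, Pow(Add(114, z), Rational(1, 2)))))
Add(Function('v')(8), Mul(-1, Function('p')(Function('X')(-14, -8)))) = Add(Add(2, Mul(-1, Pow(Add(114, 8), Rational(1, 2)))), Mul(-1, Rational(1, 25))) = Add(Add(2, Mul(-1, Pow(122, Rational(1, 2)))), Rational(-1, 25)) = Add(Rational(49, 25), Mul(-1, Pow(122, Rational(1, 2))))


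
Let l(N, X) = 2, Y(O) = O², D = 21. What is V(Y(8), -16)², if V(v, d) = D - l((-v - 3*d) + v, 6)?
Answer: 361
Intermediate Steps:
V(v, d) = 19 (V(v, d) = 21 - 1*2 = 21 - 2 = 19)
V(Y(8), -16)² = 19² = 361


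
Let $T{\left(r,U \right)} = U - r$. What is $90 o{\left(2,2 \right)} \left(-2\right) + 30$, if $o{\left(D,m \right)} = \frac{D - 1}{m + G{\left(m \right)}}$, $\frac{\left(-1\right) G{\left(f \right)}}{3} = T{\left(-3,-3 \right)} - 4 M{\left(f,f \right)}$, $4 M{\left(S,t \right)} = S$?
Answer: $\frac{15}{2} \approx 7.5$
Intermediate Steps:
$M{\left(S,t \right)} = \frac{S}{4}$
$G{\left(f \right)} = 3 f$ ($G{\left(f \right)} = - 3 \left(\left(-3 - -3\right) - 4 \frac{f}{4}\right) = - 3 \left(\left(-3 + 3\right) - f\right) = - 3 \left(0 - f\right) = - 3 \left(- f\right) = 3 f$)
$o{\left(D,m \right)} = \frac{-1 + D}{4 m}$ ($o{\left(D,m \right)} = \frac{D - 1}{m + 3 m} = \frac{-1 + D}{4 m}$)
$90 o{\left(2,2 \right)} \left(-2\right) + 30 = 90 \frac{-1 + 2}{4 \cdot 2} \left(-2\right) + 30 = 90 \cdot \frac{1}{4} \cdot \frac{1}{2} \cdot 1 \left(-2\right) + 30 = 90 \cdot \frac{1}{8} \left(-2\right) + 30 = 90 \left(- \frac{1}{4}\right) + 30 = - \frac{45}{2} + 30 = \frac{15}{2}$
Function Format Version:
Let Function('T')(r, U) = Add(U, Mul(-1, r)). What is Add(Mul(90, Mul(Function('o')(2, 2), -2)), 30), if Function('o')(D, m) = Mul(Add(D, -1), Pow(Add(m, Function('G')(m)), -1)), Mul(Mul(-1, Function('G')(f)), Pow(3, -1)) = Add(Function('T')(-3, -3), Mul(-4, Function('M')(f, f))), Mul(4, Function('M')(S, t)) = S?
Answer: Rational(15, 2) ≈ 7.5000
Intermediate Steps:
Function('M')(S, t) = Mul(Rational(1, 4), S)
Function('G')(f) = Mul(3, f) (Function('G')(f) = Mul(-3, Add(Add(-3, Mul(-1, -3)), Mul(-4, Mul(Rational(1, 4), f)))) = Mul(-3, Add(Add(-3, 3), Mul(-1, f))) = Mul(-3, Add(0, Mul(-1, f))) = Mul(-3, Mul(-1, f)) = Mul(3, f))
Function('o')(D, m) = Mul(Rational(1, 4), Pow(m, -1), Add(-1, D)) (Function('o')(D, m) = Mul(Add(D, -1), Pow(Add(m, Mul(3, m)), -1)) = Mul(Add(-1, D), Pow(Mul(4, m), -1)) = Mul(Add(-1, D), Mul(Rational(1, 4), Pow(m, -1))) = Mul(Rational(1, 4), Pow(m, -1), Add(-1, D)))
Add(Mul(90, Mul(Function('o')(2, 2), -2)), 30) = Add(Mul(90, Mul(Mul(Rational(1, 4), Pow(2, -1), Add(-1, 2)), -2)), 30) = Add(Mul(90, Mul(Mul(Rational(1, 4), Rational(1, 2), 1), -2)), 30) = Add(Mul(90, Mul(Rational(1, 8), -2)), 30) = Add(Mul(90, Rational(-1, 4)), 30) = Add(Rational(-45, 2), 30) = Rational(15, 2)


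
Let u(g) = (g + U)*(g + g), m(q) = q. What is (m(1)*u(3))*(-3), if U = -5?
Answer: 36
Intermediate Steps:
u(g) = 2*g*(-5 + g) (u(g) = (g - 5)*(g + g) = (-5 + g)*(2*g) = 2*g*(-5 + g))
(m(1)*u(3))*(-3) = (1*(2*3*(-5 + 3)))*(-3) = (1*(2*3*(-2)))*(-3) = (1*(-12))*(-3) = -12*(-3) = 36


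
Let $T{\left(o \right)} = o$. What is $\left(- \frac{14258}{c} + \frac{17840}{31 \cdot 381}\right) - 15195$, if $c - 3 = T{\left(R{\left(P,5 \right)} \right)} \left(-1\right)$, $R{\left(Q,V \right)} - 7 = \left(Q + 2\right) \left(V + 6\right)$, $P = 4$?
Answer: $- \frac{6196560056}{413385} \approx -14990.0$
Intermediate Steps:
$R{\left(Q,V \right)} = 7 + \left(2 + Q\right) \left(6 + V\right)$ ($R{\left(Q,V \right)} = 7 + \left(Q + 2\right) \left(V + 6\right) = 7 + \left(2 + Q\right) \left(6 + V\right)$)
$c = -70$ ($c = 3 + \left(19 + 2 \cdot 5 + 6 \cdot 4 + 4 \cdot 5\right) \left(-1\right) = 3 + \left(19 + 10 + 24 + 20\right) \left(-1\right) = 3 + 73 \left(-1\right) = 3 - 73 = -70$)
$\left(- \frac{14258}{c} + \frac{17840}{31 \cdot 381}\right) - 15195 = \left(- \frac{14258}{-70} + \frac{17840}{31 \cdot 381}\right) - 15195 = \left(\left(-14258\right) \left(- \frac{1}{70}\right) + \frac{17840}{11811}\right) - 15195 = \left(\frac{7129}{35} + 17840 \cdot \frac{1}{11811}\right) - 15195 = \left(\frac{7129}{35} + \frac{17840}{11811}\right) - 15195 = \frac{84825019}{413385} - 15195 = - \frac{6196560056}{413385}$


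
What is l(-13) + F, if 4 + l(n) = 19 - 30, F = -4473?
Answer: -4488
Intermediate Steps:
l(n) = -15 (l(n) = -4 + (19 - 30) = -4 - 11 = -15)
l(-13) + F = -15 - 4473 = -4488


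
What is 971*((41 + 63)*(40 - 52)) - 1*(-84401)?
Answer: -1127407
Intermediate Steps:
971*((41 + 63)*(40 - 52)) - 1*(-84401) = 971*(104*(-12)) + 84401 = 971*(-1248) + 84401 = -1211808 + 84401 = -1127407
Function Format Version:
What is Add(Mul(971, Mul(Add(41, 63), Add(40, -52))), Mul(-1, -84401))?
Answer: -1127407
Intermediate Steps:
Add(Mul(971, Mul(Add(41, 63), Add(40, -52))), Mul(-1, -84401)) = Add(Mul(971, Mul(104, -12)), 84401) = Add(Mul(971, -1248), 84401) = Add(-1211808, 84401) = -1127407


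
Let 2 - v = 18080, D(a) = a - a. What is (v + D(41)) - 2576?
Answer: -20654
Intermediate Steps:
D(a) = 0
v = -18078 (v = 2 - 1*18080 = 2 - 18080 = -18078)
(v + D(41)) - 2576 = (-18078 + 0) - 2576 = -18078 - 2576 = -20654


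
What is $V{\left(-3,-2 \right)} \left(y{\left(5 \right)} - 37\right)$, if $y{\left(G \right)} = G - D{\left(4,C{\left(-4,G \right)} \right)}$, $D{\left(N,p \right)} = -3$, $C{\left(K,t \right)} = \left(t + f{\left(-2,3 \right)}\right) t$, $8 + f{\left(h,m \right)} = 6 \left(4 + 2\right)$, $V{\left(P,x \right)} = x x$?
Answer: $-116$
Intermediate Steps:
$V{\left(P,x \right)} = x^{2}$
$f{\left(h,m \right)} = 28$ ($f{\left(h,m \right)} = -8 + 6 \left(4 + 2\right) = -8 + 6 \cdot 6 = -8 + 36 = 28$)
$C{\left(K,t \right)} = t \left(28 + t\right)$ ($C{\left(K,t \right)} = \left(t + 28\right) t = \left(28 + t\right) t = t \left(28 + t\right)$)
$y{\left(G \right)} = 3 + G$ ($y{\left(G \right)} = G - -3 = G + 3 = 3 + G$)
$V{\left(-3,-2 \right)} \left(y{\left(5 \right)} - 37\right) = \left(-2\right)^{2} \left(\left(3 + 5\right) - 37\right) = 4 \left(8 - 37\right) = 4 \left(-29\right) = -116$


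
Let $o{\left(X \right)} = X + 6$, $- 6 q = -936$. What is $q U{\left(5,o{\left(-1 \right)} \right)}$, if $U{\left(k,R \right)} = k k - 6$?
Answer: $2964$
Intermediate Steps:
$q = 156$ ($q = \left(- \frac{1}{6}\right) \left(-936\right) = 156$)
$o{\left(X \right)} = 6 + X$
$U{\left(k,R \right)} = -6 + k^{2}$ ($U{\left(k,R \right)} = k^{2} - 6 = -6 + k^{2}$)
$q U{\left(5,o{\left(-1 \right)} \right)} = 156 \left(-6 + 5^{2}\right) = 156 \left(-6 + 25\right) = 156 \cdot 19 = 2964$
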